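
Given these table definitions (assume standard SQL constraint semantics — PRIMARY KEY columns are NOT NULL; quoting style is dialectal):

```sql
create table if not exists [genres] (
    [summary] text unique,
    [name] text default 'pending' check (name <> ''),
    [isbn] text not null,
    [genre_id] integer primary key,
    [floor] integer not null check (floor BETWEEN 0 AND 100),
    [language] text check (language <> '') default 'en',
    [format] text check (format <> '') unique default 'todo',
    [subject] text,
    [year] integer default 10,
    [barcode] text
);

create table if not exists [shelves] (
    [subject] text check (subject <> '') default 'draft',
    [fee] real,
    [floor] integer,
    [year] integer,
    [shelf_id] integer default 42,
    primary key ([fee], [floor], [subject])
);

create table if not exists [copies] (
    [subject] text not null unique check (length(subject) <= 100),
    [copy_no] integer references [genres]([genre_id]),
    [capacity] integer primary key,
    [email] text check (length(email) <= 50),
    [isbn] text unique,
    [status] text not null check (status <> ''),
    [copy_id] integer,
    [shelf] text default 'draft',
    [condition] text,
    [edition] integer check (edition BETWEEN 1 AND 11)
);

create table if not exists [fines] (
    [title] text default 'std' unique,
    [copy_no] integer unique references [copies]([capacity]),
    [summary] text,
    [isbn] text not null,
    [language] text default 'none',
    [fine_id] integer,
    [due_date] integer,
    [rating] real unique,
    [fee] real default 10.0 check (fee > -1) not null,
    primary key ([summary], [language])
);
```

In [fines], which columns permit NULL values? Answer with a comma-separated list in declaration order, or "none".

title, copy_no, fine_id, due_date, rating

- title: UNIQUE does not imply NOT NULL → nullable.
- copy_no: a foreign key column may be NULL unless separately constrained → nullable.
- summary: part of the PRIMARY KEY, which implies NOT NULL → not nullable.
- isbn: declared NOT NULL → not nullable.
- language: part of the PRIMARY KEY, which implies NOT NULL → not nullable.
- fine_id: no NOT NULL constraint applies → nullable.
- due_date: no NOT NULL constraint applies → nullable.
- rating: UNIQUE does not imply NOT NULL → nullable.
- fee: declared NOT NULL → not nullable.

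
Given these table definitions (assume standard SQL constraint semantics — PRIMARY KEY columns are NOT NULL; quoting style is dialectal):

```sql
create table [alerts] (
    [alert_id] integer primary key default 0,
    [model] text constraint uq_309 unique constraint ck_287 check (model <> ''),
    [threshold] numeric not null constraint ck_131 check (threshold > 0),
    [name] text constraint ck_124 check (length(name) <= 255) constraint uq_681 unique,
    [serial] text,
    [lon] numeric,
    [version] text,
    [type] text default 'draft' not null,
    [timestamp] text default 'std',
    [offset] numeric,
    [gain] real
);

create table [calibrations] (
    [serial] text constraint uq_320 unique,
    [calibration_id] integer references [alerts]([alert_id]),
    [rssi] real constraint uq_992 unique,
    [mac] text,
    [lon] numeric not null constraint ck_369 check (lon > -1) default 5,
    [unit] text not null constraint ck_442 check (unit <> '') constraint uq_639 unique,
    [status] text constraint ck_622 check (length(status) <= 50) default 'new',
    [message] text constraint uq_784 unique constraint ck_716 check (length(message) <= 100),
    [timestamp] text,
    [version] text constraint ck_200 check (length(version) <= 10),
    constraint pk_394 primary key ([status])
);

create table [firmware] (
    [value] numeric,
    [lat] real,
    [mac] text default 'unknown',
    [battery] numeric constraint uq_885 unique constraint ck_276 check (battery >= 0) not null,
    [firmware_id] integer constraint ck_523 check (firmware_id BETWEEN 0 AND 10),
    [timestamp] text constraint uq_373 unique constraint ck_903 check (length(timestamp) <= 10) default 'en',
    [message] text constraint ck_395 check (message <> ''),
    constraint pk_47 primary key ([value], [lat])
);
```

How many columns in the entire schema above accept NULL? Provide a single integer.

alerts: 8 nullable (model, name, serial, lon, version, timestamp, offset, gain — PK (alert_id) and explicit NOT NULL columns excluded).
calibrations: 7 nullable (serial, calibration_id, rssi, mac, message, timestamp, version — PK (status) and explicit NOT NULL columns excluded).
firmware: 4 nullable (mac, firmware_id, timestamp, message — PK (value, lat) and explicit NOT NULL columns excluded).
Total: 8 + 7 + 4 = 19.

19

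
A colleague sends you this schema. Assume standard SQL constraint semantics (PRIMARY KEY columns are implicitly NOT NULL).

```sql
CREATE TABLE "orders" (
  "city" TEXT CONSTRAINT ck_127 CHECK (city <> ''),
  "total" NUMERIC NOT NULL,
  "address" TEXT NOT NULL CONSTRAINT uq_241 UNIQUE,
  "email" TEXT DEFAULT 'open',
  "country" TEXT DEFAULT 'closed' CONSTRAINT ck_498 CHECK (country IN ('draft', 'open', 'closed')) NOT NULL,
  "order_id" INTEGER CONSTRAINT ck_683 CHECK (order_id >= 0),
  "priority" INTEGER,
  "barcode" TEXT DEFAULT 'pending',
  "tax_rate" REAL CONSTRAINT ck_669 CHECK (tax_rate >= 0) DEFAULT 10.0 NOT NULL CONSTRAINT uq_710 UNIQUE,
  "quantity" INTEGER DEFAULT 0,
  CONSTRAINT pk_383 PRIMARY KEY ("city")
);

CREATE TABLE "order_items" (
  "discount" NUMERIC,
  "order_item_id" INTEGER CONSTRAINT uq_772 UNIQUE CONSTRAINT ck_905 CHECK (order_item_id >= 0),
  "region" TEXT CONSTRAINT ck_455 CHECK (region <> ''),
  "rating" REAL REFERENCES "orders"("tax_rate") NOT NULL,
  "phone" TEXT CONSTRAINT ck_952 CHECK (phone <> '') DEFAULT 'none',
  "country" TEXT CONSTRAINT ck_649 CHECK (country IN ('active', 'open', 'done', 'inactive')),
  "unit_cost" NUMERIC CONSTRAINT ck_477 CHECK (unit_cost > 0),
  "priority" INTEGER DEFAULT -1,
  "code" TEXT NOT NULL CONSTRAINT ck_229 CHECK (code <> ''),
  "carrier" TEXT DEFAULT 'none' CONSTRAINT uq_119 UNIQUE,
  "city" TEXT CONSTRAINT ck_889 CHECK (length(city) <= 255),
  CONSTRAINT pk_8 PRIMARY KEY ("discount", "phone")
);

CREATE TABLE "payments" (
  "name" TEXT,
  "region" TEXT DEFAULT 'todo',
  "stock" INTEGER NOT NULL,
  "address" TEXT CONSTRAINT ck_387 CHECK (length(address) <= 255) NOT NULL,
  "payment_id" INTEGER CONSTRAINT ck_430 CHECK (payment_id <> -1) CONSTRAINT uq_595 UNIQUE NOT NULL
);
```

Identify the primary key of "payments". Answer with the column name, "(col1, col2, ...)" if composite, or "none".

none

No column is declared PRIMARY KEY inline, and there is no table-level PRIMARY KEY clause in payments.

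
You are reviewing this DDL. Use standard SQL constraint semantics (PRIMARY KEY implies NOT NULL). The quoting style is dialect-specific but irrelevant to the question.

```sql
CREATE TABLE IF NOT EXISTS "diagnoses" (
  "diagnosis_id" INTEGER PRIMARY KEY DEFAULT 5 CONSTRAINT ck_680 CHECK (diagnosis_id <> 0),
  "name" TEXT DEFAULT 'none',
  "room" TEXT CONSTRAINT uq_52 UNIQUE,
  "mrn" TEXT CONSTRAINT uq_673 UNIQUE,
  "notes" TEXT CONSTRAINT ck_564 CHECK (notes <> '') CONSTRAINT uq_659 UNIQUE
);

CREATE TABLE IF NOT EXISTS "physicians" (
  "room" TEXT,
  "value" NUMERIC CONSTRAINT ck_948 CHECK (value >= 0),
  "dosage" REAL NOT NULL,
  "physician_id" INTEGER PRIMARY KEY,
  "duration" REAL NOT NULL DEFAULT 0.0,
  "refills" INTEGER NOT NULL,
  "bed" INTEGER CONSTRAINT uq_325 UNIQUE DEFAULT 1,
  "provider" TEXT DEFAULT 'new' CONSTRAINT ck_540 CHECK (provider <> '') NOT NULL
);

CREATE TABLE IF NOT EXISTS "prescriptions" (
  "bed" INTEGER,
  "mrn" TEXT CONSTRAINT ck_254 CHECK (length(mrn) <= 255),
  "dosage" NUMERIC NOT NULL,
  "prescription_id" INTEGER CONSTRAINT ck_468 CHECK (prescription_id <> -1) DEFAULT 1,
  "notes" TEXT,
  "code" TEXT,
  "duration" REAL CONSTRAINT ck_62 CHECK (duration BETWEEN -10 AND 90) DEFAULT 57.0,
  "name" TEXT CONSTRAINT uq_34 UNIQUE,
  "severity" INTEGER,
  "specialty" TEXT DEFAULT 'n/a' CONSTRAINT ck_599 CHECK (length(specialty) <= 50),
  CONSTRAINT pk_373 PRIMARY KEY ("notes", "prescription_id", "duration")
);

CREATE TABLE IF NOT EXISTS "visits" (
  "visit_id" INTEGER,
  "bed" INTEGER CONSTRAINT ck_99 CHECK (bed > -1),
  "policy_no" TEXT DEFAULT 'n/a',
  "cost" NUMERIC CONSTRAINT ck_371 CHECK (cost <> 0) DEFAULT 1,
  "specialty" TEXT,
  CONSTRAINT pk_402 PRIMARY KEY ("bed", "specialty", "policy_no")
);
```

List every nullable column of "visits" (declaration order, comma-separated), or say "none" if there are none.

visit_id, cost

- visit_id: no NOT NULL constraint applies → nullable.
- bed: part of the PRIMARY KEY, which implies NOT NULL → not nullable.
- policy_no: part of the PRIMARY KEY, which implies NOT NULL → not nullable.
- cost: CHECK does not forbid NULL (a CHECK constraint passes when its expression is NULL) → nullable.
- specialty: part of the PRIMARY KEY, which implies NOT NULL → not nullable.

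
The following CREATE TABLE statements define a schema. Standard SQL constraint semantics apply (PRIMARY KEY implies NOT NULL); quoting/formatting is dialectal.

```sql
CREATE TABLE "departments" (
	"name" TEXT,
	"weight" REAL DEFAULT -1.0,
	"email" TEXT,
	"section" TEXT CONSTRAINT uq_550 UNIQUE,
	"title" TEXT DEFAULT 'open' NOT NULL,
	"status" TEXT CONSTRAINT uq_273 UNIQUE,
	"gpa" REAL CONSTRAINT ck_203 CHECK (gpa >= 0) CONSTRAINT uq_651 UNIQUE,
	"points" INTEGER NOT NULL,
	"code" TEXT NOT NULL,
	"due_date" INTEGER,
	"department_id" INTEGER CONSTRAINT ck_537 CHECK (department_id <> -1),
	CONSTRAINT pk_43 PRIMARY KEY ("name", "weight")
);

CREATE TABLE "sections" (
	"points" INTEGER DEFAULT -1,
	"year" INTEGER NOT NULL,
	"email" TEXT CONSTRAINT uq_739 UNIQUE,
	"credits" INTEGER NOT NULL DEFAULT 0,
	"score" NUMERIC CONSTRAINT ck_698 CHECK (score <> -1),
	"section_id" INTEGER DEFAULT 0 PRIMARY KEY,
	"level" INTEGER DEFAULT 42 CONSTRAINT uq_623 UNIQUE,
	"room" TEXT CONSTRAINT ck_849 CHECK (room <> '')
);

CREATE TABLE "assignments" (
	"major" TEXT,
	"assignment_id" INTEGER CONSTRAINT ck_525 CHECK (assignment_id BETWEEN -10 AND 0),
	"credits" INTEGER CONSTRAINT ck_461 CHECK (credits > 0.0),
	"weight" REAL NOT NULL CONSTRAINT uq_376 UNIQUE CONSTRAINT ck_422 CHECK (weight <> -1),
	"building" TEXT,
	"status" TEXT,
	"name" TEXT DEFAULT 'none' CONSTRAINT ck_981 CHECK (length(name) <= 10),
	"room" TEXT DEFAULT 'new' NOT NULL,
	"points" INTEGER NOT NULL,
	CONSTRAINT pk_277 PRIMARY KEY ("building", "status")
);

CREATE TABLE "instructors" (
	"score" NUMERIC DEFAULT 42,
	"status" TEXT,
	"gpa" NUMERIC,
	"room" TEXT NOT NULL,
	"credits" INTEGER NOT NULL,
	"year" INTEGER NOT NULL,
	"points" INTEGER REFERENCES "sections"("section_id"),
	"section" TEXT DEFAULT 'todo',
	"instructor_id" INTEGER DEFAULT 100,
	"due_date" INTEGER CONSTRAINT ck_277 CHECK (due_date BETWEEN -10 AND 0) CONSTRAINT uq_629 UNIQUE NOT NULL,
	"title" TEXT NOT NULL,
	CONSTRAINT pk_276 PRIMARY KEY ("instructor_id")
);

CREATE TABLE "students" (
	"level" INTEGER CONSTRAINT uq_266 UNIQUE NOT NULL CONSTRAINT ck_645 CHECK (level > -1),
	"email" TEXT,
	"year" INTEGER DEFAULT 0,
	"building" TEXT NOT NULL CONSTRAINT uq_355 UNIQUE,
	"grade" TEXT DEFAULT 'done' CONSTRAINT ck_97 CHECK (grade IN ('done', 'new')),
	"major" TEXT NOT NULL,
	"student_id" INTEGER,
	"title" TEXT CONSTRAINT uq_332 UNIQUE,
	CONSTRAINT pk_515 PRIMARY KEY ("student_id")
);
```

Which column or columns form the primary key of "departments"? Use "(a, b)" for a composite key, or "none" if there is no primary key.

A table-level PRIMARY KEY clause names 2 columns: name, weight.
This is a composite key — the combination is unique, not each column individually.

(name, weight)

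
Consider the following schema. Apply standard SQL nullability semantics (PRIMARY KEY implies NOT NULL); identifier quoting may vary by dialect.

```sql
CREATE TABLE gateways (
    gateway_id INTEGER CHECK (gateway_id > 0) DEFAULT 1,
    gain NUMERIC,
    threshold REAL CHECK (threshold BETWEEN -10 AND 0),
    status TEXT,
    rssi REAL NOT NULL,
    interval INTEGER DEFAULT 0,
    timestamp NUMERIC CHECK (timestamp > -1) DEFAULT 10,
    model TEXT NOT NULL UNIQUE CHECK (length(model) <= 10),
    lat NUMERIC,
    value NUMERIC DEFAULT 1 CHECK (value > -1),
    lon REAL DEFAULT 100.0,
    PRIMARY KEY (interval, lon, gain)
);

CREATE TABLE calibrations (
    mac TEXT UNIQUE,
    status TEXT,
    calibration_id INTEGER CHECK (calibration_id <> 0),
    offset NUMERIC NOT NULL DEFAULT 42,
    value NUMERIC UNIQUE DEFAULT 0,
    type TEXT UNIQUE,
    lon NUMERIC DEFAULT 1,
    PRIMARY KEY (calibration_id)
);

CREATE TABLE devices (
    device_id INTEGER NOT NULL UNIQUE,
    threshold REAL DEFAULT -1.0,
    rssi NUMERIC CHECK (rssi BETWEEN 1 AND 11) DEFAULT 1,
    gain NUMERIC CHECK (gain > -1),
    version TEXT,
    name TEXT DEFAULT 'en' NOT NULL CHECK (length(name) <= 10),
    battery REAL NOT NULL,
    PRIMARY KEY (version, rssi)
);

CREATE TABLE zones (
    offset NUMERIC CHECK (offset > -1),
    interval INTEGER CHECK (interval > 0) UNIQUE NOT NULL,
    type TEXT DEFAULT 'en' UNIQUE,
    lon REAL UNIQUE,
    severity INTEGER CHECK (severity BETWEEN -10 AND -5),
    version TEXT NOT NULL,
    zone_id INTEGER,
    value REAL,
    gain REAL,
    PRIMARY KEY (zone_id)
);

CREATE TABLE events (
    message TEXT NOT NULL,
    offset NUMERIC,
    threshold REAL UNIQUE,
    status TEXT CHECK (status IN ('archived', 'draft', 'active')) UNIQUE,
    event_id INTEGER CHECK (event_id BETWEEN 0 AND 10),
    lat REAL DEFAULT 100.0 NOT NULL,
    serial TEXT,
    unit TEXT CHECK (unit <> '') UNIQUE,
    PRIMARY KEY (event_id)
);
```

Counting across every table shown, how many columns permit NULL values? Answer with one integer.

24

gateways: 6 nullable (gateway_id, threshold, status, timestamp, lat, value — PK (interval, lon, gain) and explicit NOT NULL columns excluded).
calibrations: 5 nullable (mac, status, value, type, lon — PK (calibration_id) and explicit NOT NULL columns excluded).
devices: 2 nullable (threshold, gain — PK (version, rssi) and explicit NOT NULL columns excluded).
zones: 6 nullable (offset, type, lon, severity, value, gain — PK (zone_id) and explicit NOT NULL columns excluded).
events: 5 nullable (offset, threshold, status, serial, unit — PK (event_id) and explicit NOT NULL columns excluded).
Total: 6 + 5 + 2 + 6 + 5 = 24.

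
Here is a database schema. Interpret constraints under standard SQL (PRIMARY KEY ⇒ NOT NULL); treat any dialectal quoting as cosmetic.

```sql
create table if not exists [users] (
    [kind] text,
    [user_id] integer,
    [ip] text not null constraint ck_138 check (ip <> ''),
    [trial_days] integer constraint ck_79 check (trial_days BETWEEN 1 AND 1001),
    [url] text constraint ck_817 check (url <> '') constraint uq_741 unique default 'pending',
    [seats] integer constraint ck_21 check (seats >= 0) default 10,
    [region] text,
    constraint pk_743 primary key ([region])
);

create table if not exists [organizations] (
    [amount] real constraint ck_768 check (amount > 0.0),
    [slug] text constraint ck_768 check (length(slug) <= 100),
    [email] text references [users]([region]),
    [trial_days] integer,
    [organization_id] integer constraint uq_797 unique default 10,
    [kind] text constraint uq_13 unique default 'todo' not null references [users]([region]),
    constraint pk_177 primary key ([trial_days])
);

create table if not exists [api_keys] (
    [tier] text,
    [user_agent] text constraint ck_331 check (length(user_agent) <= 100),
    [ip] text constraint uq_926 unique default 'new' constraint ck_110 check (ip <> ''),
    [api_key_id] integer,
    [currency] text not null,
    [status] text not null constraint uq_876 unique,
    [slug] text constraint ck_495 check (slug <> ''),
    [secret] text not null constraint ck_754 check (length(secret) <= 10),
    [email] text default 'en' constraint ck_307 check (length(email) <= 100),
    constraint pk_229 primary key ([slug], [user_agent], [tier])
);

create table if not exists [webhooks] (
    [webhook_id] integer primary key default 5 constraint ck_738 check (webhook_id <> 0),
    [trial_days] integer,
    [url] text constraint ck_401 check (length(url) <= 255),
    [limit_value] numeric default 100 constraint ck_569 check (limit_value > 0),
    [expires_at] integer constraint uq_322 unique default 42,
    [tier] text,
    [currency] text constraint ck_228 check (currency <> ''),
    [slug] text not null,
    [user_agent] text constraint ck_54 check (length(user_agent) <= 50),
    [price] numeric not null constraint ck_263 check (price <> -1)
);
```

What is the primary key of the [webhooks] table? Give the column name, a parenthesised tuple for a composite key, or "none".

webhook_id is declared PRIMARY KEY inline on the column.

webhook_id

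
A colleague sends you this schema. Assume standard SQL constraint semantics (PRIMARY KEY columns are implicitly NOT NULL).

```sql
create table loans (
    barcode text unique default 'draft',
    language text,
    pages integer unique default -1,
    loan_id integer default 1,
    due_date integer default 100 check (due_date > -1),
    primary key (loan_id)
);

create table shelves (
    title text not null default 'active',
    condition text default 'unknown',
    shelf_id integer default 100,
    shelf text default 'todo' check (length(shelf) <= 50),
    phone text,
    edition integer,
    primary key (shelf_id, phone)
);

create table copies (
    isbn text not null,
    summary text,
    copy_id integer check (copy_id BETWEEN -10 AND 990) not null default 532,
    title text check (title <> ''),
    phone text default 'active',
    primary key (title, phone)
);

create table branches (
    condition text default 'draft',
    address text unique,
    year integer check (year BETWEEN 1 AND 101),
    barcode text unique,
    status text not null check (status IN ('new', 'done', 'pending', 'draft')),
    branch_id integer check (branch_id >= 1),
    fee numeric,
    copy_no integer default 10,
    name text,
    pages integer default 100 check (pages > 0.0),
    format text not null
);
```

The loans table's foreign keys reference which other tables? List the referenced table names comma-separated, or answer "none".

none

No column in loans has a REFERENCES clause.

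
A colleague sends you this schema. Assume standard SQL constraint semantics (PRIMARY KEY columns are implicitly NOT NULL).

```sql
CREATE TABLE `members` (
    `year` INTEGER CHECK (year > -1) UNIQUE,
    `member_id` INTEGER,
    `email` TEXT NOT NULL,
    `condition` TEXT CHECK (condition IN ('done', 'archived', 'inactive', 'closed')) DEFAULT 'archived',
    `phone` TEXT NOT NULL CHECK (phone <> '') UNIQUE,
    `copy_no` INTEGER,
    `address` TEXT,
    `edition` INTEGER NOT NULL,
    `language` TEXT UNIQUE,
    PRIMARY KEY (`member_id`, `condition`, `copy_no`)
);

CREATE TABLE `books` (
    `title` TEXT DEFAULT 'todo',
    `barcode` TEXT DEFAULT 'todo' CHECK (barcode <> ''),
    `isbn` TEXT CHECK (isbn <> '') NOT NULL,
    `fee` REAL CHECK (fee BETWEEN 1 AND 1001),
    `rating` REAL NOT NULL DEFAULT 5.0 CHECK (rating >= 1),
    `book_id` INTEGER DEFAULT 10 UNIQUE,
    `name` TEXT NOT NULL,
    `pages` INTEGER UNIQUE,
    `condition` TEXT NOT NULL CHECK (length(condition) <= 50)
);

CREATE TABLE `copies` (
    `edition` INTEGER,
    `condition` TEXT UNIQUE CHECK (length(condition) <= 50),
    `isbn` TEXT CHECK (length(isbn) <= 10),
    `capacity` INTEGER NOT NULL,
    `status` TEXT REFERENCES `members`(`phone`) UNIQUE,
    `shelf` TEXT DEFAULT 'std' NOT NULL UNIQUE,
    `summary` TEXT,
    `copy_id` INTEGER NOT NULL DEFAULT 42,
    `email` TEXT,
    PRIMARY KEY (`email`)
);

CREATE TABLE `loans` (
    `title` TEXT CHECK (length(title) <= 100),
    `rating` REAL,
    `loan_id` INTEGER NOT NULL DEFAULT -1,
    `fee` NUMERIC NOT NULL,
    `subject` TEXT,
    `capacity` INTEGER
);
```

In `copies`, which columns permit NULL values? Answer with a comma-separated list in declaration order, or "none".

edition, condition, isbn, status, summary

- edition: no NOT NULL constraint applies → nullable.
- condition: CHECK does not forbid NULL (a CHECK constraint passes when its expression is NULL) → nullable.
- isbn: CHECK does not forbid NULL (a CHECK constraint passes when its expression is NULL) → nullable.
- capacity: declared NOT NULL → not nullable.
- status: a foreign key column may be NULL unless separately constrained → nullable.
- shelf: declared NOT NULL → not nullable.
- summary: no NOT NULL constraint applies → nullable.
- copy_id: declared NOT NULL → not nullable.
- email: part of the PRIMARY KEY, which implies NOT NULL → not nullable.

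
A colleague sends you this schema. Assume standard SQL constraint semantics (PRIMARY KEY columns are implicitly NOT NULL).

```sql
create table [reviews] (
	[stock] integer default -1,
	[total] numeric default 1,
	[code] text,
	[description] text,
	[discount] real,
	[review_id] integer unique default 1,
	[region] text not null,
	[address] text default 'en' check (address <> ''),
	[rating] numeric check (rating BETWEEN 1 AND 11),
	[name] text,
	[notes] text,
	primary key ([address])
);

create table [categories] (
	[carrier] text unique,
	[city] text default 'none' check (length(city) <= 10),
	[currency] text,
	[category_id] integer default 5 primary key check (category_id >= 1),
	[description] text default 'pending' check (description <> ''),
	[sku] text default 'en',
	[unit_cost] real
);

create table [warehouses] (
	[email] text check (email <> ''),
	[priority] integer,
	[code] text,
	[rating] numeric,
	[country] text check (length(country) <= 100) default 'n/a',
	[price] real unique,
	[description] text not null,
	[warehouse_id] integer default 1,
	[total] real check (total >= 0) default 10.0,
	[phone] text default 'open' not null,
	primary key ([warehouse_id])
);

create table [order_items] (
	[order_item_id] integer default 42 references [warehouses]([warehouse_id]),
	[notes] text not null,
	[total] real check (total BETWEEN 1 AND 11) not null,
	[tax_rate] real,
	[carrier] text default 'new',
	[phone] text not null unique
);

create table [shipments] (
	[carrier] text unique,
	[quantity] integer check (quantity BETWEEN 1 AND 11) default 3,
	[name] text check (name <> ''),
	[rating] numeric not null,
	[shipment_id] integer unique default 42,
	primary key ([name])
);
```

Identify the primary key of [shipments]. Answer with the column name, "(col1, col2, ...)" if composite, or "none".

name is declared PRIMARY KEY as a table-level PRIMARY KEY clause.

name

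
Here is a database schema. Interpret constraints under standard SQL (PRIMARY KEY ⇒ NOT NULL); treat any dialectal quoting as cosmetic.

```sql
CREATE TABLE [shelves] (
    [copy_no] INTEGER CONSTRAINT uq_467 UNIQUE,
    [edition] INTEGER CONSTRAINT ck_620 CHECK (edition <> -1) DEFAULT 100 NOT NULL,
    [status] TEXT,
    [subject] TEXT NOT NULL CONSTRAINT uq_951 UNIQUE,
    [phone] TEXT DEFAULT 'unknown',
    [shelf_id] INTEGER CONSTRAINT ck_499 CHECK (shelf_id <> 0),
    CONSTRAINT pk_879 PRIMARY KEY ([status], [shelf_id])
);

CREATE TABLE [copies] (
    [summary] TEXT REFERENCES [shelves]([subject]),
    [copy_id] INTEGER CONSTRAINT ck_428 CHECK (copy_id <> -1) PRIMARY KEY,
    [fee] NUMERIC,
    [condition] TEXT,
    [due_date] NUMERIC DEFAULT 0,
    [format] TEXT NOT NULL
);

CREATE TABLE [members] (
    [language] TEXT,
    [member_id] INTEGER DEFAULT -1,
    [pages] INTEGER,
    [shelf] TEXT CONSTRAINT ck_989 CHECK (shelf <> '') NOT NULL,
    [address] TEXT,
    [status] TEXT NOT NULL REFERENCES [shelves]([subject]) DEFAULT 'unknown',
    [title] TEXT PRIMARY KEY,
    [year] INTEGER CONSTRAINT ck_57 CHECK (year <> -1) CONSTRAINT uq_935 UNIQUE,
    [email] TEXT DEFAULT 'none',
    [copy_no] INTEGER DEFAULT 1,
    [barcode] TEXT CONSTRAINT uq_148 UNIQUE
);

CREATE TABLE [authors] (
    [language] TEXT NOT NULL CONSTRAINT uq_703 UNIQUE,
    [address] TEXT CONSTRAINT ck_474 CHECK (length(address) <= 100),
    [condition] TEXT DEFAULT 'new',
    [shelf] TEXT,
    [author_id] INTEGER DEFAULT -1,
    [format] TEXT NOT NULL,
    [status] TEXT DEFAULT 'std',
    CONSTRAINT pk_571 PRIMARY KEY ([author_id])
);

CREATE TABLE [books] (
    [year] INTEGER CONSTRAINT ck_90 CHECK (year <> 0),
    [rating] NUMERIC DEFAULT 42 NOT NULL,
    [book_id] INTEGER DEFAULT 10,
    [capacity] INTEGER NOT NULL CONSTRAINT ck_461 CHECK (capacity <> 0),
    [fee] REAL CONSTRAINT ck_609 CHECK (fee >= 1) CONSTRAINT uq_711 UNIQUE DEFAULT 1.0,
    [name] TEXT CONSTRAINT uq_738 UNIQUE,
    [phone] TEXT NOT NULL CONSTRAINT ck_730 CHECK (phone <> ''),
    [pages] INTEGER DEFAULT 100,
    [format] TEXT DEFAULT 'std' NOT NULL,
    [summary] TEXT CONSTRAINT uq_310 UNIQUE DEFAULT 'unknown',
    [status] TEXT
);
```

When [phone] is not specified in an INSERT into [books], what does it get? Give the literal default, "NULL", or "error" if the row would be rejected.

error

phone has no DEFAULT clause.
Omitting it would insert NULL, but it is declared NOT NULL, so the INSERT fails.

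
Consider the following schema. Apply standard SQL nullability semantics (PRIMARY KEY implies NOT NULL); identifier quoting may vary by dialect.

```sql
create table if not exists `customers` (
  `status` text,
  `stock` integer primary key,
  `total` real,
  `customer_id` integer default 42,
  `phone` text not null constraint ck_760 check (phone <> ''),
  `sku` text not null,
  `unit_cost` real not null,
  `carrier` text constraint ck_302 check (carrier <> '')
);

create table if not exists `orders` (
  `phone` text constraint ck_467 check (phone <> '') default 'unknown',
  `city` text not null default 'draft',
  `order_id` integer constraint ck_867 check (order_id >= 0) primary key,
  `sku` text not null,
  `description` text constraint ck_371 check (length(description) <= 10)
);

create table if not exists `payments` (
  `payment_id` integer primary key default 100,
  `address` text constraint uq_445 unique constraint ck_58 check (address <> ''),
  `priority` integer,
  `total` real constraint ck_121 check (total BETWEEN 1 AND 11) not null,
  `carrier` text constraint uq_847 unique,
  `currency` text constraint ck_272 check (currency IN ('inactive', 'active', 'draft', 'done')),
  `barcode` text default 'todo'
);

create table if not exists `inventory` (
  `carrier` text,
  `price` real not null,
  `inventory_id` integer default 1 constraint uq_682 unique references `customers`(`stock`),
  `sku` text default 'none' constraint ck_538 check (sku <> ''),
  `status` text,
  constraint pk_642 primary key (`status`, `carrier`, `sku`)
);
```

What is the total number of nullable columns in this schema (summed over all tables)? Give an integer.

customers: 4 nullable (status, total, customer_id, carrier — PK (stock) and explicit NOT NULL columns excluded).
orders: 2 nullable (phone, description — PK (order_id) and explicit NOT NULL columns excluded).
payments: 5 nullable (address, priority, carrier, currency, barcode — PK (payment_id) and explicit NOT NULL columns excluded).
inventory: 1 nullable (inventory_id — PK (status, carrier, sku) and explicit NOT NULL columns excluded).
Total: 4 + 2 + 5 + 1 = 12.

12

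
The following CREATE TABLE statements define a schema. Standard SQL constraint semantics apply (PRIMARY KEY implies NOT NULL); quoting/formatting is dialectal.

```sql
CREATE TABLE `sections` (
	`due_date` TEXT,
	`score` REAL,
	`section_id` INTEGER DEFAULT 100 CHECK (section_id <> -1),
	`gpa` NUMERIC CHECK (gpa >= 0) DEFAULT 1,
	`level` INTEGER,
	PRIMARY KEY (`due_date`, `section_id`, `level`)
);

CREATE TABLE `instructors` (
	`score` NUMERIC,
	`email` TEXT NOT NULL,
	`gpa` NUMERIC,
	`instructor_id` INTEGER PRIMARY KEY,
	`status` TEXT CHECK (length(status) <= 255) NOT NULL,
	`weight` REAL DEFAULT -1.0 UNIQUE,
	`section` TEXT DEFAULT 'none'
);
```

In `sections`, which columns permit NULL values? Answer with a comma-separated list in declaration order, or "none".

score, gpa

- due_date: part of the PRIMARY KEY, which implies NOT NULL → not nullable.
- score: no NOT NULL constraint applies → nullable.
- section_id: part of the PRIMARY KEY, which implies NOT NULL → not nullable.
- gpa: CHECK does not forbid NULL (a CHECK constraint passes when its expression is NULL) → nullable.
- level: part of the PRIMARY KEY, which implies NOT NULL → not nullable.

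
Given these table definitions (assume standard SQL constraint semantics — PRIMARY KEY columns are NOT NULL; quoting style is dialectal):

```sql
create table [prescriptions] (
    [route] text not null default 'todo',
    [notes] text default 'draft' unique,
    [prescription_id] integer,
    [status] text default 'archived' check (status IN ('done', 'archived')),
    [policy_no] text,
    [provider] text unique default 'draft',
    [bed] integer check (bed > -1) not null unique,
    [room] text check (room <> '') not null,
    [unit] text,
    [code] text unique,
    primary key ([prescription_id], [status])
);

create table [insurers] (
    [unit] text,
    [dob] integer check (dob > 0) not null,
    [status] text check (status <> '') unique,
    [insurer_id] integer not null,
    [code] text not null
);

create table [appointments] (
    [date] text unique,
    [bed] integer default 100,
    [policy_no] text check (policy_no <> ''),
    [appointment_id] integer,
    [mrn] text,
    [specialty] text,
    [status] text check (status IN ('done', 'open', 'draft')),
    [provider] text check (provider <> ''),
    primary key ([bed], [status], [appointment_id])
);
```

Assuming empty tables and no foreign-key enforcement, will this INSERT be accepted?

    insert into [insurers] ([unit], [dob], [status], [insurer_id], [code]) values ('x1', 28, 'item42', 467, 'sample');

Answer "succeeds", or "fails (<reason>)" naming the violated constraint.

NOT NULL columns: code is supplied; dob is supplied; insurer_id is supplied.
CHECK constraints: 28 satisfies (dob > 0); 'item42' satisfies (status <> '').
No constraint is violated.

succeeds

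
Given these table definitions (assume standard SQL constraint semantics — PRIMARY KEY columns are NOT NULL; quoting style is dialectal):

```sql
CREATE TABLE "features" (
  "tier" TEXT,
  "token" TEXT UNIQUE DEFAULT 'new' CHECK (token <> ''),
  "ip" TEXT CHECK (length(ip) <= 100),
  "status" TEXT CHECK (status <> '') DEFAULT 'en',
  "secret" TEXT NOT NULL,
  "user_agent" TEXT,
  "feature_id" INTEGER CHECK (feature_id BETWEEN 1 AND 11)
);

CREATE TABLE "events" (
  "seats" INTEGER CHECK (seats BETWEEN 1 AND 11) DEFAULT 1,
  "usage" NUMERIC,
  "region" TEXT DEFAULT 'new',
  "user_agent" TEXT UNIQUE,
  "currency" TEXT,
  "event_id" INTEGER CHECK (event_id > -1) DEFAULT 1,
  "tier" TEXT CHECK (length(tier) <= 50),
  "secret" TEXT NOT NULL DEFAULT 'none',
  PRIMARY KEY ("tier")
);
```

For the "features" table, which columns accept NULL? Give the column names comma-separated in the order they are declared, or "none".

tier, token, ip, status, user_agent, feature_id

- tier: no NOT NULL constraint applies → nullable.
- token: CHECK does not forbid NULL (a CHECK constraint passes when its expression is NULL) → nullable.
- ip: CHECK does not forbid NULL (a CHECK constraint passes when its expression is NULL) → nullable.
- status: CHECK does not forbid NULL (a CHECK constraint passes when its expression is NULL) → nullable.
- secret: declared NOT NULL → not nullable.
- user_agent: no NOT NULL constraint applies → nullable.
- feature_id: CHECK does not forbid NULL (a CHECK constraint passes when its expression is NULL) → nullable.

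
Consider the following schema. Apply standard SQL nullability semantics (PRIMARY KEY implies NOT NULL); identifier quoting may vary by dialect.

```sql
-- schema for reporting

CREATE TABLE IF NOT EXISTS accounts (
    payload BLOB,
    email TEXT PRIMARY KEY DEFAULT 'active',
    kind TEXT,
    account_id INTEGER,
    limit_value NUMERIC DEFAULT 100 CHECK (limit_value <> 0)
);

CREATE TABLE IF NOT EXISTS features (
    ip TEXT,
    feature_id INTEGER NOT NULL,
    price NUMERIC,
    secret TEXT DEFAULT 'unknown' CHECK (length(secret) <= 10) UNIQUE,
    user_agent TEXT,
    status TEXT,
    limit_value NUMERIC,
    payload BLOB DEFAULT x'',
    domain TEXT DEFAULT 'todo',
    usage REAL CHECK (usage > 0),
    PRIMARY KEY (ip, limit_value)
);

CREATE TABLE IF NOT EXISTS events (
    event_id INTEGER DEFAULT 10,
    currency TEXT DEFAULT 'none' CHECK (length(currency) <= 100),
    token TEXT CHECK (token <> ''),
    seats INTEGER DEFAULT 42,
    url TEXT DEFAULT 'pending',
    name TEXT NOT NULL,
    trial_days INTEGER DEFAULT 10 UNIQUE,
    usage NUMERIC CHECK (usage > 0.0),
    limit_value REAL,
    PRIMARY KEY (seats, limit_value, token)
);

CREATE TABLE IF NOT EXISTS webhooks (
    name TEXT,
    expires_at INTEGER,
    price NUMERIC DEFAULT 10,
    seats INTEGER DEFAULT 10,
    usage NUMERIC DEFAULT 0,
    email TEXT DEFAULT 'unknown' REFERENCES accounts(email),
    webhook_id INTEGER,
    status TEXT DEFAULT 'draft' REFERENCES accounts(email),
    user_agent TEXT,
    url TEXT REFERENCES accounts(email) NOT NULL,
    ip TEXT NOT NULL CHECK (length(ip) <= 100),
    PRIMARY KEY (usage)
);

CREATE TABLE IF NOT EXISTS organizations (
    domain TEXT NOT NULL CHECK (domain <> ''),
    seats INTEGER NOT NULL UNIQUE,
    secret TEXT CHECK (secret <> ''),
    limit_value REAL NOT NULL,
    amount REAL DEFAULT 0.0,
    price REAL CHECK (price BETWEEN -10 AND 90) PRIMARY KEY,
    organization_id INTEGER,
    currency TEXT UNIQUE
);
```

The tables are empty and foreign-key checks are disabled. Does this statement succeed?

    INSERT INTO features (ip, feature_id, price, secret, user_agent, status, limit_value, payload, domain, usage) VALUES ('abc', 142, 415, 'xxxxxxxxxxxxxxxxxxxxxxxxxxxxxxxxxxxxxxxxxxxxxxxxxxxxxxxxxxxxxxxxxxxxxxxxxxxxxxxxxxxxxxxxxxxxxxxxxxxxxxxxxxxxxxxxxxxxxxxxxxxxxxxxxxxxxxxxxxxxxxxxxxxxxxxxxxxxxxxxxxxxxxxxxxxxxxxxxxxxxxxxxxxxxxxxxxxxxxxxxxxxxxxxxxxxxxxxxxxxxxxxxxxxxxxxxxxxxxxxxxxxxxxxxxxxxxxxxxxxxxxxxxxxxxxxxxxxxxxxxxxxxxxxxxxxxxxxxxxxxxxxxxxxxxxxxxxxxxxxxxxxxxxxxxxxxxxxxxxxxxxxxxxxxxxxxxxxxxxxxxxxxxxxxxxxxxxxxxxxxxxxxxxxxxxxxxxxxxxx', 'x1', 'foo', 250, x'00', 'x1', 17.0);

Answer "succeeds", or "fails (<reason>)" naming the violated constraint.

The value 'xxxxxxxxxxxxxxxxxxxxxxxxxxxxxxxxxxxxxxxxxxxxxxxxxxxxxxxxxxxxxxxxxxxxxxxxxxxxxxxxxxxxxxxxxxxxxxxxxxxxxxxxxxxxxxxxxxxxxxxxxxxxxxxxxxxxxxxxxxxxxxxxxxxxxxxxxxxxxxxxxxxxxxxxxxxxxxxxxxxxxxxxxxxxxxxxxxxxxxxxxxxxxxxxxxxxxxxxxxxxxxxxxxxxxxxxxxxxxxxxxxxxxxxxxxxxxxxxxxxxxxxxxxxxxxxxxxxxxxxxxxxxxxxxxxxxxxxxxxxxxxxxxxxxxxxxxxxxxxxxxxxxxxxxxxxxxxxxxxxxxxxxxxxxxxxxxxxxxxxxxxxxxxxxxxxxxxxxxxxxxxxxxxxxxxxxxxxxxxxx' for secret violates CHECK (length(secret) <= 10).

fails (CHECK on secret)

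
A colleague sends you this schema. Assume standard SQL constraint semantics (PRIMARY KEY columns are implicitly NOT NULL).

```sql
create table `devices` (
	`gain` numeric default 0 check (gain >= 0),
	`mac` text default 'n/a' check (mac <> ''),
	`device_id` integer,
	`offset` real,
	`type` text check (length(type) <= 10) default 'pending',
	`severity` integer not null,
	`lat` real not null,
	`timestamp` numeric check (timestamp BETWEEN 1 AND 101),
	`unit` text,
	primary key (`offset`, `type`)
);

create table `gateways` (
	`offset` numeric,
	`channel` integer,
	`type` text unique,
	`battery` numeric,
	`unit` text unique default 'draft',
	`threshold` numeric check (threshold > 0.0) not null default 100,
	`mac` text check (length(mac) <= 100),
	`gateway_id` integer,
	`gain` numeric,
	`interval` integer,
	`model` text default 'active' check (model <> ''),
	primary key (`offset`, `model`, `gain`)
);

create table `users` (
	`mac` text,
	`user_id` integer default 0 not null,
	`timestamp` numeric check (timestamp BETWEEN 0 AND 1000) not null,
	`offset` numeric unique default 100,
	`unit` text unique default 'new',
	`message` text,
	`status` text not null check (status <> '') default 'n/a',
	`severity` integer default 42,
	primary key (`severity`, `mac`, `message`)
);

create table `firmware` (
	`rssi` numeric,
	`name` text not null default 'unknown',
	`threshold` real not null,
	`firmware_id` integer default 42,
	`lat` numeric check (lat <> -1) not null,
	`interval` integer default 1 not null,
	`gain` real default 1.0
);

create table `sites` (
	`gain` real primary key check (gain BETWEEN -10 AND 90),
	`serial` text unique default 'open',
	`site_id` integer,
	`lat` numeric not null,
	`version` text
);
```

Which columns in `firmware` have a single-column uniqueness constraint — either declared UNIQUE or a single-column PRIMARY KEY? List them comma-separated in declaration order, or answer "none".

- rssi: no UNIQUE or single-column PK constraint.
- name: no UNIQUE or single-column PK constraint.
- threshold: no UNIQUE or single-column PK constraint.
- firmware_id: no UNIQUE or single-column PK constraint.
- lat: no UNIQUE or single-column PK constraint.
- interval: no UNIQUE or single-column PK constraint.
- gain: no UNIQUE or single-column PK constraint.

none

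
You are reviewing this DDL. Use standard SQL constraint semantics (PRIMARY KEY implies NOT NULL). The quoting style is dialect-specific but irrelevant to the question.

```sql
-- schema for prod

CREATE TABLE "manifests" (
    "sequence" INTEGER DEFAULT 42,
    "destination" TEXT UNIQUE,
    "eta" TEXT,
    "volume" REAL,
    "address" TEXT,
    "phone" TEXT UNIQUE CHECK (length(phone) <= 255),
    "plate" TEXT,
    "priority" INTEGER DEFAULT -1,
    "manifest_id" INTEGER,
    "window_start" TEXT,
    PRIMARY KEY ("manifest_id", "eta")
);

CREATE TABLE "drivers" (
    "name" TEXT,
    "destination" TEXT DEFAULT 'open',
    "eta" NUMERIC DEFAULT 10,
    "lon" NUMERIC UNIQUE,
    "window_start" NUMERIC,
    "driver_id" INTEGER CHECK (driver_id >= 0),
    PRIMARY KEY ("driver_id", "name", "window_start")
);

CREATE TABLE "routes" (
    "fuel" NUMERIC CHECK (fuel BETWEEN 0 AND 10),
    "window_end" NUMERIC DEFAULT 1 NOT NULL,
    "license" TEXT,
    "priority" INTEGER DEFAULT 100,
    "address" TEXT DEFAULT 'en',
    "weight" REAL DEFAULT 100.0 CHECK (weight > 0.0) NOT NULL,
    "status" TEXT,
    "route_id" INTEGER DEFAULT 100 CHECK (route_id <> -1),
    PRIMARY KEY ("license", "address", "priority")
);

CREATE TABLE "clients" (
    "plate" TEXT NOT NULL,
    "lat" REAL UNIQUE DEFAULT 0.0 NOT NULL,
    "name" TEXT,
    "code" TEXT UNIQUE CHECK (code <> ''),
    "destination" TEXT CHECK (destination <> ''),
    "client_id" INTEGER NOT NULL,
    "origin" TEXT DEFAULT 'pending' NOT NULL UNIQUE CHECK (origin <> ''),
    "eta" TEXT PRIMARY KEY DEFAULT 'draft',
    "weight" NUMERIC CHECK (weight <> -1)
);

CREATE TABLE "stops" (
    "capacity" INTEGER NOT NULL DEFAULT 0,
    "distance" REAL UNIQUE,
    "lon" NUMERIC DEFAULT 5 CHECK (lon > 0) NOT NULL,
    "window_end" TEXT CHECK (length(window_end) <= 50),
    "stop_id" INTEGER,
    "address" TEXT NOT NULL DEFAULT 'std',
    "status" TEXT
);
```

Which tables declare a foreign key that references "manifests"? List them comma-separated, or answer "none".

No REFERENCES clause anywhere in the schema names manifests.

none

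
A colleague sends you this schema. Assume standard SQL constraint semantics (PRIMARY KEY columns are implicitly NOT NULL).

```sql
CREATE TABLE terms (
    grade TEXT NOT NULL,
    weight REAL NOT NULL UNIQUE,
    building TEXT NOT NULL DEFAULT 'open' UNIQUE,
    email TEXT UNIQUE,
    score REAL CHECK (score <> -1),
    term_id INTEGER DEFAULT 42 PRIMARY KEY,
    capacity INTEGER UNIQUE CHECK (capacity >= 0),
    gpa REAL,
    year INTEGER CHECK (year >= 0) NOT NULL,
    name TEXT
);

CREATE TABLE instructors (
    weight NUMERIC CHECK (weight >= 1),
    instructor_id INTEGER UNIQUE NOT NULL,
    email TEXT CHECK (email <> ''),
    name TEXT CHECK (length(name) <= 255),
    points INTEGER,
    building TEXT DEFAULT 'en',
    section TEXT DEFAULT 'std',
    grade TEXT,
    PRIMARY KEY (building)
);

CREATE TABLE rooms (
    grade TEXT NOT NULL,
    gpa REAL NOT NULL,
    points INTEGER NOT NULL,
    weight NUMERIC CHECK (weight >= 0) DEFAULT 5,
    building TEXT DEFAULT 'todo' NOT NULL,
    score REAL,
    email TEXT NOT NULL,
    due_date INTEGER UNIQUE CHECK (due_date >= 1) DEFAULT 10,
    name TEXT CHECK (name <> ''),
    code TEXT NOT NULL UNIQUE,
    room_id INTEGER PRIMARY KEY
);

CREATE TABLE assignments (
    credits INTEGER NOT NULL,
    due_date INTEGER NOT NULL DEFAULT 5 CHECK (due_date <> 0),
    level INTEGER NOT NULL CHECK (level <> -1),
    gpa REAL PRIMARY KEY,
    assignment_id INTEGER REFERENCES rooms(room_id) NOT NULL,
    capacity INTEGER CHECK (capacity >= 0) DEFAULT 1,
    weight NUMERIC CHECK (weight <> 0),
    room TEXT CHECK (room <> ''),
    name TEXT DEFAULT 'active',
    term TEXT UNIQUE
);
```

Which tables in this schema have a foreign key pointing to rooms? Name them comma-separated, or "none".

assignments

- assignments.assignment_id references rooms(room_id).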